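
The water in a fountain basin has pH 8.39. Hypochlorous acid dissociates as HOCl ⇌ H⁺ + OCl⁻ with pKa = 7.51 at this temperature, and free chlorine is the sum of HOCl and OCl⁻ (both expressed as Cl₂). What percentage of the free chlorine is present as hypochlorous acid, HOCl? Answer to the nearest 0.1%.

[OCl⁻]/[HOCl] = 10^(pH − pKa) = 10^(8.39 − 7.51) = 10^0.88 = 7.586.
Fraction as HOCl = 1 / (1 + 7.586) = 0.1165.

11.6%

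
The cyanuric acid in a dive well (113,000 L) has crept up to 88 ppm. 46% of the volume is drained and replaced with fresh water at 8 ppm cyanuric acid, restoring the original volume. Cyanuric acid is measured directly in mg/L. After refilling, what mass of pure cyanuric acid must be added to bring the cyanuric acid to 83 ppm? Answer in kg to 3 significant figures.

3.59 kg

After draining 46% and refilling: 88 × 0.54 + 8 × 0.46 = 51.2 ppm.
Deficit to target: 83 − 51.2 = 31.8 mg/L.
Mass: 31.8 mg/L × 113,000 L = 3593 g cyanuric acid.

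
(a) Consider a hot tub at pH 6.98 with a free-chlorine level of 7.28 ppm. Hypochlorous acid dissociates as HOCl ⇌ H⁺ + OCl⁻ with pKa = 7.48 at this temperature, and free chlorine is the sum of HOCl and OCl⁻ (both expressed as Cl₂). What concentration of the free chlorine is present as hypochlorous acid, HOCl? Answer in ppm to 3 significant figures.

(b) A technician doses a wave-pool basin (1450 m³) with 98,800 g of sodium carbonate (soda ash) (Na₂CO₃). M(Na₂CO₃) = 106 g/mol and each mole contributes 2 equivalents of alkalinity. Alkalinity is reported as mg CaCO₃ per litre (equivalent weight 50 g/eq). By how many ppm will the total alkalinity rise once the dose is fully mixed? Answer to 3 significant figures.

(a) 5.53 ppm; (b) 64.3 ppm

(a) [OCl⁻]/[HOCl] = 10^(pH − pKa) = 10^(6.98 − 7.48) = 10^-0.50 = 0.3162.
(a) Fraction as HOCl = 1 / (1 + 0.3162) = 0.7597.
(a) HOCl = 0.7597 × 7.28 ppm = 5.531 ppm.

(b) Volume: 1450 m³ = 1,450,000 L.
(b) Moles of Na₂CO₃: 98,800 g ÷ 106 g/mol = 932.1 mol → 1864 eq of alkalinity.
(b) As CaCO₃: 1864 eq × 50 g/eq = 93,210 g.
(b) Rise: 93,210 g / 1,450,000 L × 1000 = 64.28 mg/L.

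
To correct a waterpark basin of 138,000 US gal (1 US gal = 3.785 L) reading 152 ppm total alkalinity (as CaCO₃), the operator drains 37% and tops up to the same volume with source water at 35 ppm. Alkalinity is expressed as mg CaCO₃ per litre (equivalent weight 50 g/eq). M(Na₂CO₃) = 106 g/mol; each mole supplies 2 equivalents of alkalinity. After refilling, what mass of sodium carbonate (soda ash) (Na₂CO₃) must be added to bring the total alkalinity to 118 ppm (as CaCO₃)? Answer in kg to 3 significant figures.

Volume: 138,000 US gal × 3.785 L/gal = 522,330 L.
After draining 37% and refilling: 152 × 0.63 + 35 × 0.37 = 108.71 ppm.
Deficit to target: 118 − 108.71 = 9.29 mg/L.
As CaCO₃: 9.29 mg/L × 522,330 L = 4852 g; ÷ 50 g/eq ÷ 2 = 48.52 mol Na₂CO₃.
Mass: 48.52 × 106 = 5144 g.

5.14 kg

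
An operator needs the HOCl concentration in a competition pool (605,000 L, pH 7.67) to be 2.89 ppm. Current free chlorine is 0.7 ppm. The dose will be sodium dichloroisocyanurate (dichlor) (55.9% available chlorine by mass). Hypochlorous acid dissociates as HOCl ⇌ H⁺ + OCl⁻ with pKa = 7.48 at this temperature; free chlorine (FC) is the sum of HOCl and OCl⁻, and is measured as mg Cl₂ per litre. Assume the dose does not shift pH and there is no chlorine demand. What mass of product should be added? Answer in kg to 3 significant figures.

7.21 kg

[OCl⁻]/[HOCl] = 10^(pH − pKa) = 10^(7.67 − 7.48) = 1.549; fraction as HOCl = 1/(1 + 1.549) = 0.3923.
Free chlorine required for 2.89 ppm HOCl: 2.89 / 0.3923 = 7.366 ppm.
FC to add: 7.366 − 0.7 = 6.666 mg/L as Cl₂.
Cl₂ equivalent: 6.666 mg/L × 605,000 L = 4033 g.
Product at 55.9% available Cl: 4033 / 0.559 = 7215 g.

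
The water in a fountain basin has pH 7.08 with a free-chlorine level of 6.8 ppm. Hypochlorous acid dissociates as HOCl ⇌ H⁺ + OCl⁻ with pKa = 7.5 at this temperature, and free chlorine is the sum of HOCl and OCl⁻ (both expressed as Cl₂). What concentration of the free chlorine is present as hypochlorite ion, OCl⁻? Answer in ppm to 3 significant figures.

[OCl⁻]/[HOCl] = 10^(pH − pKa) = 10^(7.08 − 7.5) = 10^-0.42 = 0.3802.
Fraction as HOCl = 1 / (1 + 0.3802) = 0.7245.
OCl⁻ = (1 − 0.7245) × 6.8 ppm = 1.873 ppm.

1.87 ppm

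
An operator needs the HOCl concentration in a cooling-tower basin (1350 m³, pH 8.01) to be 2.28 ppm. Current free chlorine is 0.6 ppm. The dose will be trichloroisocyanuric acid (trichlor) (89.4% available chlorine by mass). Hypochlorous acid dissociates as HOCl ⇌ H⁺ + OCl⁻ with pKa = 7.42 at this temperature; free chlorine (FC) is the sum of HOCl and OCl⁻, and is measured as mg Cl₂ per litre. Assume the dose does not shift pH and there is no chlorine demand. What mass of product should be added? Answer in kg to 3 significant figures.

Volume: 1350 m³ = 1,350,000 L.
[OCl⁻]/[HOCl] = 10^(pH − pKa) = 10^(8.01 − 7.42) = 3.89; fraction as HOCl = 1/(1 + 3.89) = 0.2045.
Free chlorine required for 2.28 ppm HOCl: 2.28 / 0.2045 = 11.15 ppm.
FC to add: 11.15 − 0.6 = 10.55 mg/L as Cl₂.
Cl₂ equivalent: 10.55 mg/L × 1,350,000 L = 14,240 g.
Product at 89.4% available Cl: 14,240 / 0.894 = 15,930 g.

15.9 kg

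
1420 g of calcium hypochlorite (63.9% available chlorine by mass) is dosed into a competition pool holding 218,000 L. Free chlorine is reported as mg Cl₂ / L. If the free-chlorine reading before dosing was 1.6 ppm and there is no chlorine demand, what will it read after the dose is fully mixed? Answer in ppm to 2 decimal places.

5.76 ppm

Available chlorine delivered: 1420 g × 0.639 = 907.4 g as Cl₂.
Concentration rise: 907.4 g / 218,000 L = 4.162 mg/L = 4.16 ppm.
Final FC: 1.6 + 4.16 = 5.76 ppm.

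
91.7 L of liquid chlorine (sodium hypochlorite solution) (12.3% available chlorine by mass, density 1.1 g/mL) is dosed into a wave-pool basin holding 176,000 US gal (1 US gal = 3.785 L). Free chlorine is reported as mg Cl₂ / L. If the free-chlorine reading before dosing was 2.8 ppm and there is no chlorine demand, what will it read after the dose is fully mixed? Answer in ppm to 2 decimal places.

21.42 ppm

Volume: 176,000 US gal × 3.785 L/gal = 666,160 L.
Mass of solution: 91.7 L × 1000 mL/L × 1.1 g/mL = 100,900 g.
Available chlorine delivered: 100,900 g × 0.123 = 12,410 g as Cl₂.
Concentration rise: 12,410 g / 666,160 L = 18.62 mg/L = 18.62 ppm.
Final FC: 2.8 + 18.62 = 21.42 ppm.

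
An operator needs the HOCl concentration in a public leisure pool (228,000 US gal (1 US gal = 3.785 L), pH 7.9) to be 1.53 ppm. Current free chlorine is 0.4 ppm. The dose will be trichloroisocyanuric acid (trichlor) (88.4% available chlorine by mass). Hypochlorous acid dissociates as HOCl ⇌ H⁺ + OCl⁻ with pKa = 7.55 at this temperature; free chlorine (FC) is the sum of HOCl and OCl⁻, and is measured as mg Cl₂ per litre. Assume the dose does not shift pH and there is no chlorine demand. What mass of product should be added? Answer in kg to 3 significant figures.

Volume: 228,000 US gal × 3.785 L/gal = 862,980 L.
[OCl⁻]/[HOCl] = 10^(pH − pKa) = 10^(7.9 − 7.55) = 2.239; fraction as HOCl = 1/(1 + 2.239) = 0.3088.
Free chlorine required for 1.53 ppm HOCl: 1.53 / 0.3088 = 4.955 ppm.
FC to add: 4.955 − 0.4 = 4.555 mg/L as Cl₂.
Cl₂ equivalent: 4.555 mg/L × 862,980 L = 3931 g.
Product at 88.4% available Cl: 3931 / 0.884 = 4447 g.

4.45 kg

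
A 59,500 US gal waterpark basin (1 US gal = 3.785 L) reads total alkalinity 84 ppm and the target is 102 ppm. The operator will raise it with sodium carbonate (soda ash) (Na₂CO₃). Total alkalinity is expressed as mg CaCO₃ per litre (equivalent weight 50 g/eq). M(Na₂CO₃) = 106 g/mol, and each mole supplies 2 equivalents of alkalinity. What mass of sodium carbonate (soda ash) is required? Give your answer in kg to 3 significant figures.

Volume: 59,500 US gal × 3.785 L/gal = 225,208 L.
Alkalinity to add: (102 − 84) = 18 mg/L as CaCO₃ × 225,208 L = 4054 g as CaCO₃.
Equivalents: 4054 g ÷ 50 g/eq = 81.07 eq.
Each mole of Na₂CO₃ supplies 2 eq, so 81.07 / 2 = 40.54 mol.
Mass: 40.54 mol × 106 g/mol = 4297 g.

4.30 kg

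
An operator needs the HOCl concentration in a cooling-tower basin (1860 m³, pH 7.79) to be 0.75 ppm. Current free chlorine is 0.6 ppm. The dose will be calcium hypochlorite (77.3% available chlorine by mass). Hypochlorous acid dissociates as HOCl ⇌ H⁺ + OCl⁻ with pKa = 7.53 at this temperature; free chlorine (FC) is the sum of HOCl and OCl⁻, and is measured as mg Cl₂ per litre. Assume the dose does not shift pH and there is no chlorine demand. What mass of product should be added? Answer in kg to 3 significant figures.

3.64 kg

Volume: 1860 m³ = 1,860,000 L.
[OCl⁻]/[HOCl] = 10^(pH − pKa) = 10^(7.79 − 7.53) = 1.82; fraction as HOCl = 1/(1 + 1.82) = 0.3546.
Free chlorine required for 0.75 ppm HOCl: 0.75 / 0.3546 = 2.115 ppm.
FC to add: 2.115 − 0.6 = 1.515 mg/L as Cl₂.
Cl₂ equivalent: 1.515 mg/L × 1,860,000 L = 2817 g.
Product at 77.3% available Cl: 2817 / 0.773 = 3645 g.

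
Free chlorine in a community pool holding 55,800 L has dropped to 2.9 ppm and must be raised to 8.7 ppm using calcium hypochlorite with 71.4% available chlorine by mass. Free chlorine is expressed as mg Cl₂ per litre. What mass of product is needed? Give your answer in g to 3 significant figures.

Chlorine deficit: 8.7 − 2.9 = 5.8 ppm = 5.8 mg/L as Cl₂.
Cl₂ equivalent needed: 5.8 mg/L × 55,800 L = 323,600 mg = 323.6 g.
Product at 71.4% available chlorine: 323.6 / 0.714 = 453.3 g.

453 g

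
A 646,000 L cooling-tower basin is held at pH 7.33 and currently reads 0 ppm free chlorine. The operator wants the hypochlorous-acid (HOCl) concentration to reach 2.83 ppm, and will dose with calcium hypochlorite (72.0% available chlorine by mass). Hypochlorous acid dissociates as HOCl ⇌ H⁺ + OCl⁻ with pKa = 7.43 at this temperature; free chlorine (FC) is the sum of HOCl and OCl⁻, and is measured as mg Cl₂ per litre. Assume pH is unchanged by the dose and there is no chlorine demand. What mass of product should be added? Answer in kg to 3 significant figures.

4.56 kg

[OCl⁻]/[HOCl] = 10^(pH − pKa) = 10^(7.33 − 7.43) = 0.7943; fraction as HOCl = 1/(1 + 0.7943) = 0.5573.
Free chlorine required for 2.83 ppm HOCl: 2.83 / 0.5573 = 5.078 ppm.
FC to add: 5.078 − 0 = 5.078 mg/L as Cl₂.
Cl₂ equivalent: 5.078 mg/L × 646,000 L = 3280 g.
Product at 72.0% available Cl: 3280 / 0.72 = 4556 g.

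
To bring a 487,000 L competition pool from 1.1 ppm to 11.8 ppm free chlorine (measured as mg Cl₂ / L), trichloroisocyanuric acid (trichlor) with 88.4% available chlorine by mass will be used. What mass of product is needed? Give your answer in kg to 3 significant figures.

Chlorine deficit: 11.8 − 1.1 = 10.7 ppm = 10.7 mg/L as Cl₂.
Cl₂ equivalent needed: 10.7 mg/L × 487,000 L = 5,211,000 mg = 5211 g.
Product at 88.4% available chlorine: 5211 / 0.884 = 5895 g.

5.89 kg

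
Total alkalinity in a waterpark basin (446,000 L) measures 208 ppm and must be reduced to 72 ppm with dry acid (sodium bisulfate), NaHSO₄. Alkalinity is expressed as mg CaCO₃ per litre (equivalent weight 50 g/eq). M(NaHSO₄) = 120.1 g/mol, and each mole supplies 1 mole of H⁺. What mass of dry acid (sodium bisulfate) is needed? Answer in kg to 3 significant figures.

146 kg

Alkalinity to neutralize: (208 − 72) = 136 mg/L as CaCO₃ × 446,000 L = 60,660 g as CaCO₃.
Equivalents of H⁺ required: 60,660 ÷ 50 g/eq = 1213 eq = 1213 mol NaHSO₄.
Mass of NaHSO₄: 1213 × 120.1 = 145,700 g.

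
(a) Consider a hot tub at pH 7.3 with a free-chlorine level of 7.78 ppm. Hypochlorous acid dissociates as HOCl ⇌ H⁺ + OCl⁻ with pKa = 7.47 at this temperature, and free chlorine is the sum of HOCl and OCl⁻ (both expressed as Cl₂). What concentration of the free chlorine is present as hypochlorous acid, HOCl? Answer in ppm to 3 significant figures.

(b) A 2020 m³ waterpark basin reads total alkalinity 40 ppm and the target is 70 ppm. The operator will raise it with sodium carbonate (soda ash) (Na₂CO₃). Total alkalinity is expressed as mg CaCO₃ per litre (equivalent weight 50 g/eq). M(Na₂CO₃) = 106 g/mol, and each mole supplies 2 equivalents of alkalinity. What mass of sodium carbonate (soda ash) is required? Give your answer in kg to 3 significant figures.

(a) 4.64 ppm; (b) 64.2 kg

(a) [OCl⁻]/[HOCl] = 10^(pH − pKa) = 10^(7.3 − 7.47) = 10^-0.17 = 0.6761.
(a) Fraction as HOCl = 1 / (1 + 0.6761) = 0.5966.
(a) HOCl = 0.5966 × 7.78 ppm = 4.642 ppm.

(b) Volume: 2020 m³ = 2,020,000 L.
(b) Alkalinity to add: (70 − 40) = 30 mg/L as CaCO₃ × 2,020,000 L = 60,600 g as CaCO₃.
(b) Equivalents: 60,600 g ÷ 50 g/eq = 1212 eq.
(b) Each mole of Na₂CO₃ supplies 2 eq, so 1212 / 2 = 606 mol.
(b) Mass: 606 mol × 106 g/mol = 64,240 g.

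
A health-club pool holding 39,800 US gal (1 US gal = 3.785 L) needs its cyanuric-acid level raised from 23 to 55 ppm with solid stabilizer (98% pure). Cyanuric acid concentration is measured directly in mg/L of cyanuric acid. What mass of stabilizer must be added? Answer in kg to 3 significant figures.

Volume: 39,800 US gal × 3.785 L/gal = 150,643 L.
CYA to add: (55 − 23) = 32 mg/L × 150,643 L = 4821 g cyanuric acid.
At 98% purity: 4821 / 0.98 = 4919 g product.

4.92 kg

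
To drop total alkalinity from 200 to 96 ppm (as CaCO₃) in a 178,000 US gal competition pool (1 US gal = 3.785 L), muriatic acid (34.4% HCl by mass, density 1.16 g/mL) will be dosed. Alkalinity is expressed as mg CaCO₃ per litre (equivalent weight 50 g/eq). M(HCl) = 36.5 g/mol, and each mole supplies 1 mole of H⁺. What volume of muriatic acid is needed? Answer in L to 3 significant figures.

128 L

Volume: 178,000 US gal × 3.785 L/gal = 673,730 L.
Alkalinity to neutralize: (200 − 96) = 104 mg/L as CaCO₃ × 673,730 L = 70,070 g as CaCO₃.
Equivalents of H⁺ required: 70,070 ÷ 50 g/eq = 1401 eq = 1401 mol HCl.
Mass of HCl: 1401 × 36.5 = 51,150 g.
Mass of 34.4% solution: 51,150 / 0.344 = 148,700 g.
Volume: 148,700 g ÷ 1.16 g/mL = 128,200 mL.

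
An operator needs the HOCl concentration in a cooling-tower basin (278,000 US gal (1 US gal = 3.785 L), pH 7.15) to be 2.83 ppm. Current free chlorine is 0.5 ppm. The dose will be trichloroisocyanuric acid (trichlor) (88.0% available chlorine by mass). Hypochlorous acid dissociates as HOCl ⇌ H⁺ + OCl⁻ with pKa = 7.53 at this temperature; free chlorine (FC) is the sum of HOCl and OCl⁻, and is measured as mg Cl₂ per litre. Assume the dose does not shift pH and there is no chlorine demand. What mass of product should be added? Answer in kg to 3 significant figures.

Volume: 278,000 US gal × 3.785 L/gal = 1,052,230 L.
[OCl⁻]/[HOCl] = 10^(pH − pKa) = 10^(7.15 − 7.53) = 0.4169; fraction as HOCl = 1/(1 + 0.4169) = 0.7058.
Free chlorine required for 2.83 ppm HOCl: 2.83 / 0.7058 = 4.01 ppm.
FC to add: 4.01 − 0.5 = 3.51 mg/L as Cl₂.
Cl₂ equivalent: 3.51 mg/L × 1,052,230 L = 3693 g.
Product at 88.0% available Cl: 3693 / 0.88 = 4197 g.

4.20 kg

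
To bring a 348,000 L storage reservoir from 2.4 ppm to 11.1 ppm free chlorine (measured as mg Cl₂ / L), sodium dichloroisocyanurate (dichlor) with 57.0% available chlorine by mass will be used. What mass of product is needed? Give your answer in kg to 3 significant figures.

5.31 kg

Chlorine deficit: 11.1 − 2.4 = 8.7 ppm = 8.7 mg/L as Cl₂.
Cl₂ equivalent needed: 8.7 mg/L × 348,000 L = 3,028,000 mg = 3028 g.
Product at 57.0% available chlorine: 3028 / 0.57 = 5312 g.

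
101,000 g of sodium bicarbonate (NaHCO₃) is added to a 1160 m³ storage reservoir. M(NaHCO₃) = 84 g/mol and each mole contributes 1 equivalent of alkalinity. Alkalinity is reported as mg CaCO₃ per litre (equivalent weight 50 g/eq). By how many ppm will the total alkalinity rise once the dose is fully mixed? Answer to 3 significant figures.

Volume: 1160 m³ = 1,160,000 L.
Moles of NaHCO₃: 101,000 g ÷ 84 g/mol = 1202 mol → 1202 eq of alkalinity.
As CaCO₃: 1202 eq × 50 g/eq = 60,120 g.
Rise: 60,120 g / 1,160,000 L × 1000 = 51.83 mg/L.

51.8 ppm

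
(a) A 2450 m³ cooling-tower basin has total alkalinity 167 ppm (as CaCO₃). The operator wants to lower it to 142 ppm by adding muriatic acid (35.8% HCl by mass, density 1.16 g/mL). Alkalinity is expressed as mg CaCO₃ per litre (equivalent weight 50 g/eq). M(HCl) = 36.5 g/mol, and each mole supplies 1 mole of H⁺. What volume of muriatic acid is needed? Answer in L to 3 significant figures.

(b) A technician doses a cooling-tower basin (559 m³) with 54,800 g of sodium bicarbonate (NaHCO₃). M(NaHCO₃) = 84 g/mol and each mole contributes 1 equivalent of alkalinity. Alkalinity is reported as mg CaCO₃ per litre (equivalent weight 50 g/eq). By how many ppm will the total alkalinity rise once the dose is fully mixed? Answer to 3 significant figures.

(a) 108 L; (b) 58.4 ppm

(a) Volume: 2450 m³ = 2,450,000 L.
(a) Alkalinity to neutralize: (167 − 142) = 25 mg/L as CaCO₃ × 2,450,000 L = 61,250 g as CaCO₃.
(a) Equivalents of H⁺ required: 61,250 ÷ 50 g/eq = 1225 eq = 1225 mol HCl.
(a) Mass of HCl: 1225 × 36.5 = 44,710 g.
(a) Mass of 35.8% solution: 44,710 / 0.358 = 124,900 g.
(a) Volume: 124,900 g ÷ 1.16 g/mL = 107,700 mL.

(b) Volume: 559 m³ = 559,000 L.
(b) Moles of NaHCO₃: 54,800 g ÷ 84 g/mol = 652.4 mol → 652.4 eq of alkalinity.
(b) As CaCO₃: 652.4 eq × 50 g/eq = 32,620 g.
(b) Rise: 32,620 g / 559,000 L × 1000 = 58.35 mg/L.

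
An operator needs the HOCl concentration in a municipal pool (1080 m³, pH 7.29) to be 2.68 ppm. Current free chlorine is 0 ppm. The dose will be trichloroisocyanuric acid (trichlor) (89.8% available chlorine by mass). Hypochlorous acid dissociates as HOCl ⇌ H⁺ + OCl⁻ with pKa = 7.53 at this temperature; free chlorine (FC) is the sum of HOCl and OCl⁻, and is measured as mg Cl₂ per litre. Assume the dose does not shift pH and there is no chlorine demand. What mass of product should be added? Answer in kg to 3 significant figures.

5.08 kg

Volume: 1080 m³ = 1,080,000 L.
[OCl⁻]/[HOCl] = 10^(pH − pKa) = 10^(7.29 − 7.53) = 0.5754; fraction as HOCl = 1/(1 + 0.5754) = 0.6347.
Free chlorine required for 2.68 ppm HOCl: 2.68 / 0.6347 = 4.222 ppm.
FC to add: 4.222 − 0 = 4.222 mg/L as Cl₂.
Cl₂ equivalent: 4.222 mg/L × 1,080,000 L = 4560 g.
Product at 89.8% available Cl: 4560 / 0.898 = 5078 g.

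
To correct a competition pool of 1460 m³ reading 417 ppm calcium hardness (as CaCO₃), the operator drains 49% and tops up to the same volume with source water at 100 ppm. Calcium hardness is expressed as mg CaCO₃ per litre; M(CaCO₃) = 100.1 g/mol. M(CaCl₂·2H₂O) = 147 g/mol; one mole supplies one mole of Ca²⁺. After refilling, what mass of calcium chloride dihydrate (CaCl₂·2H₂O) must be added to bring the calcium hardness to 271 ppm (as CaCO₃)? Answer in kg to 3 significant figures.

20.0 kg

Volume: 1460 m³ = 1,460,000 L.
After draining 49% and refilling: 417 × 0.51 + 100 × 0.49 = 261.67 ppm.
Deficit to target: 271 − 261.67 = 9.33 mg/L.
As CaCO₃: 9.33 mg/L × 1,460,000 L = 13,620 g; ÷ 100.1 = 136.1 mol Ca²⁺.
Mass: 136.1 × 147 = 20,000 g.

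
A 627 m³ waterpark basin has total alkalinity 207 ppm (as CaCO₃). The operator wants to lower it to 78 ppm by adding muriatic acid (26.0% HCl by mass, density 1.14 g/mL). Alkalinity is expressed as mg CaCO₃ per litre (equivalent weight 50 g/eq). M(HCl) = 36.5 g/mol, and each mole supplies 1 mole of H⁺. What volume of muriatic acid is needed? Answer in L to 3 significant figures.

Volume: 627 m³ = 627,000 L.
Alkalinity to neutralize: (207 − 78) = 129 mg/L as CaCO₃ × 627,000 L = 80,880 g as CaCO₃.
Equivalents of H⁺ required: 80,880 ÷ 50 g/eq = 1618 eq = 1618 mol HCl.
Mass of HCl: 1618 × 36.5 = 59,040 g.
Mass of 26.0% solution: 59,040 / 0.26 = 227,100 g.
Volume: 227,100 g ÷ 1.14 g/mL = 199,200 mL.

199 L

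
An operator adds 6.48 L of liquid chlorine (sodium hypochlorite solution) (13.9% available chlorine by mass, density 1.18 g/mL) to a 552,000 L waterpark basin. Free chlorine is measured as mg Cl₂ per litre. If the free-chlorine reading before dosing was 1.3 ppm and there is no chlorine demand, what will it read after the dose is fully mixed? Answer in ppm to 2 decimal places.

Mass of solution: 6.48 L × 1000 mL/L × 1.18 g/mL = 7646 g.
Available chlorine delivered: 7646 g × 0.139 = 1063 g as Cl₂.
Concentration rise: 1063 g / 552,000 L = 1.925 mg/L = 1.93 ppm.
Final FC: 1.3 + 1.93 = 3.23 ppm.

3.23 ppm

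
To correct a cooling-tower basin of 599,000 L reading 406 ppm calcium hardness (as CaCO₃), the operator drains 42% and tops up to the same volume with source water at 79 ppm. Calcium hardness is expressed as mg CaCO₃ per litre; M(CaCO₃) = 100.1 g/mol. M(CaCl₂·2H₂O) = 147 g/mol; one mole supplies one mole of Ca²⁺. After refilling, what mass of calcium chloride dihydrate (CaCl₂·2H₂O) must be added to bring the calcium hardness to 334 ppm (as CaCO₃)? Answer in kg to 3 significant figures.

57.5 kg

After draining 42% and refilling: 406 × 0.58 + 79 × 0.42 = 268.66 ppm.
Deficit to target: 334 − 268.66 = 65.34 mg/L.
As CaCO₃: 65.34 mg/L × 599,000 L = 39,140 g; ÷ 100.1 = 391 mol Ca²⁺.
Mass: 391 × 147 = 57,480 g.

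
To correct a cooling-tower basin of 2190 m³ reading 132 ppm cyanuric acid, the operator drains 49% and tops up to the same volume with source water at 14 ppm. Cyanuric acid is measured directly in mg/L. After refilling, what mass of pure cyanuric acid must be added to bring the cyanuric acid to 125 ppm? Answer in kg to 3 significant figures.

111 kg

Volume: 2190 m³ = 2,190,000 L.
After draining 49% and refilling: 132 × 0.51 + 14 × 0.49 = 74.18 ppm.
Deficit to target: 125 − 74.18 = 50.82 mg/L.
Mass: 50.82 mg/L × 2,190,000 L = 111,300 g cyanuric acid.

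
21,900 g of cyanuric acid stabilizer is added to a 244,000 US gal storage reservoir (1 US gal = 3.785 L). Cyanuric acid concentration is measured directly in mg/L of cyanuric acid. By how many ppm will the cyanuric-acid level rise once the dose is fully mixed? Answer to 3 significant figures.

Volume: 244,000 US gal × 3.785 L/gal = 923,540 L.
Rise: 21,900 g / 923,540 L × 1000 = 23.71 mg/L.

23.7 ppm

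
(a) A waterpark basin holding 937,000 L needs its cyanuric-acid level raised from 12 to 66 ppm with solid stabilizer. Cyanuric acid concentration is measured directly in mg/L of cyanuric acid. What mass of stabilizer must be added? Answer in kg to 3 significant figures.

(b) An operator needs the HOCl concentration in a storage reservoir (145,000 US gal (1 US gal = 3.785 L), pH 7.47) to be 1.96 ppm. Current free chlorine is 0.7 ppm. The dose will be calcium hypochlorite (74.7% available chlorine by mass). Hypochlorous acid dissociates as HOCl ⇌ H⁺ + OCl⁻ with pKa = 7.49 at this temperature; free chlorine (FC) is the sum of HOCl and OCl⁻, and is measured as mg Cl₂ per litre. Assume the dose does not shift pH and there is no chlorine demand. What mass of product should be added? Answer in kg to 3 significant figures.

(a) 50.6 kg; (b) 2.30 kg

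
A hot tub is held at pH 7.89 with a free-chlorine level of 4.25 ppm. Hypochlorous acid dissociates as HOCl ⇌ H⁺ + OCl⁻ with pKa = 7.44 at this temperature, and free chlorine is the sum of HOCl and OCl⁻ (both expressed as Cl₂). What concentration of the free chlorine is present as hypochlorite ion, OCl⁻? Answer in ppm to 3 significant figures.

[OCl⁻]/[HOCl] = 10^(pH − pKa) = 10^(7.89 − 7.44) = 10^0.45 = 2.818.
Fraction as HOCl = 1 / (1 + 2.818) = 0.2619.
OCl⁻ = (1 − 0.2619) × 4.25 ppm = 3.137 ppm.

3.14 ppm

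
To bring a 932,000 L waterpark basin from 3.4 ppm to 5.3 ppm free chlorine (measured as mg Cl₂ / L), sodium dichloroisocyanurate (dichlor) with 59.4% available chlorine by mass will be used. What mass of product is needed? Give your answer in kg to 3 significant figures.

Chlorine deficit: 5.3 − 3.4 = 1.9 ppm = 1.9 mg/L as Cl₂.
Cl₂ equivalent needed: 1.9 mg/L × 932,000 L = 1,771,000 mg = 1771 g.
Product at 59.4% available chlorine: 1771 / 0.594 = 2981 g.

2.98 kg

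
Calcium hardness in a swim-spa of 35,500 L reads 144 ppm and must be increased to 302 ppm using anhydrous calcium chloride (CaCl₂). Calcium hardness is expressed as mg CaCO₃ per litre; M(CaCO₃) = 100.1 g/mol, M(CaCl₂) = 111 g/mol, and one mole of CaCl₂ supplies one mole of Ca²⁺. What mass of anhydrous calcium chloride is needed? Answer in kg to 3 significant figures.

Hardness to add: (302 − 144) = 158 mg/L as CaCO₃ × 35,500 L = 5609 g as CaCO₃.
Moles of Ca²⁺ (1 mol Ca²⁺ ≡ 1 mol CaCO₃): 5609 / 100.1 g/mol = 56.03 mol.
Mass of CaCl₂: 56.03 × 111 = 6220 g.

6.22 kg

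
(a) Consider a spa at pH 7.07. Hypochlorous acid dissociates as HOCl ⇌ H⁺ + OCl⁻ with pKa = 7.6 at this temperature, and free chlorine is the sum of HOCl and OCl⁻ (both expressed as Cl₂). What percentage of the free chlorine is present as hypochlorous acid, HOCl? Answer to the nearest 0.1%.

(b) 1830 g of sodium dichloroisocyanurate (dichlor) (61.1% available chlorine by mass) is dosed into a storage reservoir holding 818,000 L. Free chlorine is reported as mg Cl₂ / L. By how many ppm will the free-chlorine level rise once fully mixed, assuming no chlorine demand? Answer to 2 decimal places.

(a) 77.2%; (b) 1.37 ppm

(a) [OCl⁻]/[HOCl] = 10^(pH − pKa) = 10^(7.07 − 7.6) = 10^-0.53 = 0.2951.
(a) Fraction as HOCl = 1 / (1 + 0.2951) = 0.7721.

(b) Available chlorine delivered: 1830 g × 0.611 = 1118 g as Cl₂.
(b) Concentration rise: 1118 g / 818,000 L = 1.367 mg/L = 1.37 ppm.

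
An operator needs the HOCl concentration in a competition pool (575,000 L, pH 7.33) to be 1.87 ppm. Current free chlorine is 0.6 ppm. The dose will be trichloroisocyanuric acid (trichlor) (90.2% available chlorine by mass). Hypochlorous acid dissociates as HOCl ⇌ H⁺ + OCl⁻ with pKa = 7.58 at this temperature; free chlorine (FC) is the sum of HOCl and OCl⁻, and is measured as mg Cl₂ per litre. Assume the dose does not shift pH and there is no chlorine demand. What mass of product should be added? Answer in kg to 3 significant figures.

1.48 kg

[OCl⁻]/[HOCl] = 10^(pH − pKa) = 10^(7.33 − 7.58) = 0.5623; fraction as HOCl = 1/(1 + 0.5623) = 0.6401.
Free chlorine required for 1.87 ppm HOCl: 1.87 / 0.6401 = 2.922 ppm.
FC to add: 2.922 − 0.6 = 2.322 mg/L as Cl₂.
Cl₂ equivalent: 2.322 mg/L × 575,000 L = 1335 g.
Product at 90.2% available Cl: 1335 / 0.902 = 1480 g.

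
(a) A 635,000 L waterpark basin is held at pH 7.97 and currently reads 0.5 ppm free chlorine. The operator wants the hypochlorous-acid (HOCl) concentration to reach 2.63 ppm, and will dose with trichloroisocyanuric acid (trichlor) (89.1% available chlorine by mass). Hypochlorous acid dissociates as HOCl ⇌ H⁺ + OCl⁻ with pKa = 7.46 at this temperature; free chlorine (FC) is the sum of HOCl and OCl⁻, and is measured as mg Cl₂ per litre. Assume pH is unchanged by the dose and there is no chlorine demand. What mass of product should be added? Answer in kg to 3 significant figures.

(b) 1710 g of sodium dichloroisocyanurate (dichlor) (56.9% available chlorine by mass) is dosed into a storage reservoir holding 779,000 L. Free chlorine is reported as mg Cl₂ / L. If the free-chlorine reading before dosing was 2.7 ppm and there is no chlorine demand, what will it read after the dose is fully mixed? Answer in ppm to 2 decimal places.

(a) 7.58 kg; (b) 3.95 ppm

(a) [OCl⁻]/[HOCl] = 10^(pH − pKa) = 10^(7.97 − 7.46) = 3.236; fraction as HOCl = 1/(1 + 3.236) = 0.2361.
(a) Free chlorine required for 2.63 ppm HOCl: 2.63 / 0.2361 = 11.14 ppm.
(a) FC to add: 11.14 − 0.5 = 10.64 mg/L as Cl₂.
(a) Cl₂ equivalent: 10.64 mg/L × 635,000 L = 6757 g.
(a) Product at 89.1% available Cl: 6757 / 0.891 = 7583 g.

(b) Available chlorine delivered: 1710 g × 0.569 = 973 g as Cl₂.
(b) Concentration rise: 973 g / 779,000 L = 1.249 mg/L = 1.25 ppm.
(b) Final FC: 2.7 + 1.25 = 3.95 ppm.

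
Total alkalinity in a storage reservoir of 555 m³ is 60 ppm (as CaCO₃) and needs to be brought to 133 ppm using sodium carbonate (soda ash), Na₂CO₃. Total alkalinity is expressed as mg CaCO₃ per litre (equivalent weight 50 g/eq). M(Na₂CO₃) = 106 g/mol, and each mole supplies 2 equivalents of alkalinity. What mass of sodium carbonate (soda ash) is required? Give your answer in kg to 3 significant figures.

Volume: 555 m³ = 555,000 L.
Alkalinity to add: (133 − 60) = 73 mg/L as CaCO₃ × 555,000 L = 40,520 g as CaCO₃.
Equivalents: 40,520 g ÷ 50 g/eq = 810.3 eq.
Each mole of Na₂CO₃ supplies 2 eq, so 810.3 / 2 = 405.1 mol.
Mass: 405.1 mol × 106 g/mol = 42,950 g.

42.9 kg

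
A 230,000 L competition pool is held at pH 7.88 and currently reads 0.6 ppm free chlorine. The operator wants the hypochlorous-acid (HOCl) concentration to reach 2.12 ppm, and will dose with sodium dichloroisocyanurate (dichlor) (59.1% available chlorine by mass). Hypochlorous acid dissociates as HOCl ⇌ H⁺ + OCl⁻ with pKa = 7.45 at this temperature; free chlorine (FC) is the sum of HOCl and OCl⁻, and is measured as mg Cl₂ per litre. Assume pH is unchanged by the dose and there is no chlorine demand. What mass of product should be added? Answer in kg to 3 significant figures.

2.81 kg

[OCl⁻]/[HOCl] = 10^(pH − pKa) = 10^(7.88 − 7.45) = 2.692; fraction as HOCl = 1/(1 + 2.692) = 0.2709.
Free chlorine required for 2.12 ppm HOCl: 2.12 / 0.2709 = 7.826 ppm.
FC to add: 7.826 − 0.6 = 7.226 mg/L as Cl₂.
Cl₂ equivalent: 7.226 mg/L × 230,000 L = 1662 g.
Product at 59.1% available Cl: 1662 / 0.591 = 2812 g.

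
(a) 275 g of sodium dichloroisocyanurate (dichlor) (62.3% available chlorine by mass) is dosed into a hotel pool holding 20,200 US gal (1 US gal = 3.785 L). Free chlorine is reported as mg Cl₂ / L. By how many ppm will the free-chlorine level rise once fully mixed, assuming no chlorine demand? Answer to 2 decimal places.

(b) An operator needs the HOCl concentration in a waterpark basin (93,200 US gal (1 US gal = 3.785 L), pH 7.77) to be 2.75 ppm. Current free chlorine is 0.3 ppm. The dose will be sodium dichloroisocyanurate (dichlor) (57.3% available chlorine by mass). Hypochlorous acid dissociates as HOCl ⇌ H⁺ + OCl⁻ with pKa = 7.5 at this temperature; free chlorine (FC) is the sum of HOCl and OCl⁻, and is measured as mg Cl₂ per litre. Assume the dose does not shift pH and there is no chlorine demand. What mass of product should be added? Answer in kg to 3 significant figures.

(a) 2.24 ppm; (b) 4.66 kg

(a) Volume: 20,200 US gal × 3.785 L/gal = 76,457 L.
(a) Available chlorine delivered: 275 g × 0.623 = 171.3 g as Cl₂.
(a) Concentration rise: 171.3 g / 76,457 L = 2.241 mg/L = 2.24 ppm.

(b) Volume: 93,200 US gal × 3.785 L/gal = 352,762 L.
(b) [OCl⁻]/[HOCl] = 10^(pH − pKa) = 10^(7.77 − 7.5) = 1.862; fraction as HOCl = 1/(1 + 1.862) = 0.3494.
(b) Free chlorine required for 2.75 ppm HOCl: 2.75 / 0.3494 = 7.871 ppm.
(b) FC to add: 7.871 − 0.3 = 7.571 mg/L as Cl₂.
(b) Cl₂ equivalent: 7.571 mg/L × 352,762 L = 2671 g.
(b) Product at 57.3% available Cl: 2671 / 0.573 = 4661 g.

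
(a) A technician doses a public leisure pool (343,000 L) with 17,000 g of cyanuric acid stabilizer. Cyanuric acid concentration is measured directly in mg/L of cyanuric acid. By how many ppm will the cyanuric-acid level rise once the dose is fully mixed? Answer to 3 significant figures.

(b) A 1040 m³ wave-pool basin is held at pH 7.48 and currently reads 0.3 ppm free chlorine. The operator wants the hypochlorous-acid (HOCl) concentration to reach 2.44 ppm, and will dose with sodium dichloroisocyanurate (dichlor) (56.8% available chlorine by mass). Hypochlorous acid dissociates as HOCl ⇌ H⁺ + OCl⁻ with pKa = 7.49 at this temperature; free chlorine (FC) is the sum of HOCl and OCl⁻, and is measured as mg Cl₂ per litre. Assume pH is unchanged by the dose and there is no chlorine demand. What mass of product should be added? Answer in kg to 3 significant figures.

(a) 49.6 ppm; (b) 8.28 kg

(a) Rise: 17,000 g / 343,000 L × 1000 = 49.56 mg/L.

(b) Volume: 1040 m³ = 1,040,000 L.
(b) [OCl⁻]/[HOCl] = 10^(pH − pKa) = 10^(7.48 − 7.49) = 0.9772; fraction as HOCl = 1/(1 + 0.9772) = 0.5058.
(b) Free chlorine required for 2.44 ppm HOCl: 2.44 / 0.5058 = 4.824 ppm.
(b) FC to add: 4.824 − 0.3 = 4.524 mg/L as Cl₂.
(b) Cl₂ equivalent: 4.524 mg/L × 1,040,000 L = 4705 g.
(b) Product at 56.8% available Cl: 4705 / 0.568 = 8284 g.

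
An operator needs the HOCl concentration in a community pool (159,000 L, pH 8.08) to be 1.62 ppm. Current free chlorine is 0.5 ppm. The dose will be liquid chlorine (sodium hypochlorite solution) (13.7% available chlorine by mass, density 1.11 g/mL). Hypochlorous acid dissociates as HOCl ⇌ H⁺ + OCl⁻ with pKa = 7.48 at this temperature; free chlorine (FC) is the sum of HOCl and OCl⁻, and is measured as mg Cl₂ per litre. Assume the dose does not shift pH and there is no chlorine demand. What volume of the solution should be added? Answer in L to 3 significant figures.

[OCl⁻]/[HOCl] = 10^(pH − pKa) = 10^(8.08 − 7.48) = 3.981; fraction as HOCl = 1/(1 + 3.981) = 0.2008.
Free chlorine required for 1.62 ppm HOCl: 1.62 / 0.2008 = 8.069 ppm.
FC to add: 8.069 − 0.5 = 7.569 mg/L as Cl₂.
Cl₂ equivalent: 7.569 mg/L × 159,000 L = 1204 g.
Product at 13.7% available Cl: 1204 / 0.137 = 8785 g.
Volume: 8785 g ÷ 1.11 g/mL = 7914 mL.

7.91 L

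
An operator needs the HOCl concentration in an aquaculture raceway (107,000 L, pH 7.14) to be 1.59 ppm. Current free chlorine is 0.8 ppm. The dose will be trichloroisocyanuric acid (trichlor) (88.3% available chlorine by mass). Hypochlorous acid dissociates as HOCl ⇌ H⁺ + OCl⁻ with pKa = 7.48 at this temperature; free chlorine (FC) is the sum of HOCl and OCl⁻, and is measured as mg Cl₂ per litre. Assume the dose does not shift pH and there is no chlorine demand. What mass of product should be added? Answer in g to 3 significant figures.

184 g

[OCl⁻]/[HOCl] = 10^(pH − pKa) = 10^(7.14 − 7.48) = 0.4571; fraction as HOCl = 1/(1 + 0.4571) = 0.6863.
Free chlorine required for 1.59 ppm HOCl: 1.59 / 0.6863 = 2.317 ppm.
FC to add: 2.317 − 0.8 = 1.517 mg/L as Cl₂.
Cl₂ equivalent: 1.517 mg/L × 107,000 L = 162.3 g.
Product at 88.3% available Cl: 162.3 / 0.883 = 183.8 g.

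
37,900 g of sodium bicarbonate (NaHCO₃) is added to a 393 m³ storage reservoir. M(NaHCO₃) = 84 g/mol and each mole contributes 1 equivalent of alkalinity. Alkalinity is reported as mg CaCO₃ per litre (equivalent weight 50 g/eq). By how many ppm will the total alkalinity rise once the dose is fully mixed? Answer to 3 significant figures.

57.4 ppm

Volume: 393 m³ = 393,000 L.
Moles of NaHCO₃: 37,900 g ÷ 84 g/mol = 451.2 mol → 451.2 eq of alkalinity.
As CaCO₃: 451.2 eq × 50 g/eq = 22,560 g.
Rise: 22,560 g / 393,000 L × 1000 = 57.4 mg/L.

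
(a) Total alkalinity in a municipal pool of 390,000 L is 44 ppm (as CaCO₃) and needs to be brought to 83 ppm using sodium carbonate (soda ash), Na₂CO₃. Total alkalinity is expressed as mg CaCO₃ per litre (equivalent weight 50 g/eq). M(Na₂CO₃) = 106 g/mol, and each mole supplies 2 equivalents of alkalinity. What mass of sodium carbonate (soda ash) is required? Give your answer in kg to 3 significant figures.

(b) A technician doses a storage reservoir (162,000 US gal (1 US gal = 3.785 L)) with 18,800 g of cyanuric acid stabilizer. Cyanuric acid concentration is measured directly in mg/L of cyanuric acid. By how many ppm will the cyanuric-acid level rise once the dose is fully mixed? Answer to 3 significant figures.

(a) Alkalinity to add: (83 − 44) = 39 mg/L as CaCO₃ × 390,000 L = 15,210 g as CaCO₃.
(a) Equivalents: 15,210 g ÷ 50 g/eq = 304.2 eq.
(a) Each mole of Na₂CO₃ supplies 2 eq, so 304.2 / 2 = 152.1 mol.
(a) Mass: 152.1 mol × 106 g/mol = 16,120 g.

(b) Volume: 162,000 US gal × 3.785 L/gal = 613,170 L.
(b) Rise: 18,800 g / 613,170 L × 1000 = 30.66 mg/L.

(a) 16.1 kg; (b) 30.7 ppm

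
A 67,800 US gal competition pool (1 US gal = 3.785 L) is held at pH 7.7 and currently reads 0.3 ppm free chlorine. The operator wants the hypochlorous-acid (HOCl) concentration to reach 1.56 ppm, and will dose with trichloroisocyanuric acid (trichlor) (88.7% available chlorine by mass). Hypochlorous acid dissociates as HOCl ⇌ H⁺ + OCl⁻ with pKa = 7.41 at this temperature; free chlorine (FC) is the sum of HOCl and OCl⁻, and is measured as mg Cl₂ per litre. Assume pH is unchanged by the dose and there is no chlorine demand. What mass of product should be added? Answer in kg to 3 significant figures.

1.24 kg

Volume: 67,800 US gal × 3.785 L/gal = 256,623 L.
[OCl⁻]/[HOCl] = 10^(pH − pKa) = 10^(7.7 − 7.41) = 1.95; fraction as HOCl = 1/(1 + 1.95) = 0.339.
Free chlorine required for 1.56 ppm HOCl: 1.56 / 0.339 = 4.602 ppm.
FC to add: 4.602 − 0.3 = 4.302 mg/L as Cl₂.
Cl₂ equivalent: 4.302 mg/L × 256,623 L = 1104 g.
Product at 88.7% available Cl: 1104 / 0.887 = 1245 g.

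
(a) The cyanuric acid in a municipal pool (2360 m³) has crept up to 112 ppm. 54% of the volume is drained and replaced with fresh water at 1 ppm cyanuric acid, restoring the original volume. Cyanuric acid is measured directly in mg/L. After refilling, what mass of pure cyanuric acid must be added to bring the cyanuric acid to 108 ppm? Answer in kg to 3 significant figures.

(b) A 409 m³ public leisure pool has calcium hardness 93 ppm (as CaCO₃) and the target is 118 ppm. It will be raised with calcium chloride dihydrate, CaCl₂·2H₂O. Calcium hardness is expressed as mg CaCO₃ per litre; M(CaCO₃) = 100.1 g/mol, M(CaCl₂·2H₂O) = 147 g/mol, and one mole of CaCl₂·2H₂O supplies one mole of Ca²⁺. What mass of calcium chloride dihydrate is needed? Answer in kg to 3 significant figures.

(a) Volume: 2360 m³ = 2,360,000 L.
(a) After draining 54% and refilling: 112 × 0.46 + 1 × 0.54 = 52.06 ppm.
(a) Deficit to target: 108 − 52.06 = 55.94 mg/L.
(a) Mass: 55.94 mg/L × 2,360,000 L = 132,000 g cyanuric acid.

(b) Volume: 409 m³ = 409,000 L.
(b) Hardness to add: (118 − 93) = 25 mg/L as CaCO₃ × 409,000 L = 10,220 g as CaCO₃.
(b) Moles of Ca²⁺ (1 mol Ca²⁺ ≡ 1 mol CaCO₃): 10,220 / 100.1 g/mol = 102.1 mol.
(b) Mass of CaCl₂·2H₂O: 102.1 × 147 = 15,020 g.

(a) 132 kg; (b) 15.0 kg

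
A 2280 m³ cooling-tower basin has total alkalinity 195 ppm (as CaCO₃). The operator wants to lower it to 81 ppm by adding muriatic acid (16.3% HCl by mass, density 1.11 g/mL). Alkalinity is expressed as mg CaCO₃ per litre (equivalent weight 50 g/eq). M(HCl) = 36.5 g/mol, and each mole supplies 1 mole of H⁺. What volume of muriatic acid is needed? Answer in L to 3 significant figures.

Volume: 2280 m³ = 2,280,000 L.
Alkalinity to neutralize: (195 − 81) = 114 mg/L as CaCO₃ × 2,280,000 L = 259,900 g as CaCO₃.
Equivalents of H⁺ required: 259,900 ÷ 50 g/eq = 5198 eq = 5198 mol HCl.
Mass of HCl: 5198 × 36.5 = 189,700 g.
Mass of 16.3% solution: 189,700 / 0.163 = 1,164,000 g.
Volume: 1,164,000 g ÷ 1.11 g/mL = 1,049,000 mL.

1,050 L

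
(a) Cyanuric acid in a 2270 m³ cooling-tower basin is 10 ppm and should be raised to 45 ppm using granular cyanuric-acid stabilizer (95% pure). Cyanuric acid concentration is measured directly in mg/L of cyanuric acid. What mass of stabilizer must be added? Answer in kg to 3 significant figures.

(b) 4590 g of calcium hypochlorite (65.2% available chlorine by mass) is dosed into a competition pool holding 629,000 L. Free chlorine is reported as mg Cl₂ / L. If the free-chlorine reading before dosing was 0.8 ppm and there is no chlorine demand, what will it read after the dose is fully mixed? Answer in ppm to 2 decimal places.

(a) Volume: 2270 m³ = 2,270,000 L.
(a) CYA to add: (45 − 10) = 35 mg/L × 2,270,000 L = 79,450 g cyanuric acid.
(a) At 95% purity: 79,450 / 0.95 = 83,630 g product.

(b) Available chlorine delivered: 4590 g × 0.652 = 2993 g as Cl₂.
(b) Concentration rise: 2993 g / 629,000 L = 4.758 mg/L = 4.76 ppm.
(b) Final FC: 0.8 + 4.76 = 5.56 ppm.

(a) 83.6 kg; (b) 5.56 ppm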